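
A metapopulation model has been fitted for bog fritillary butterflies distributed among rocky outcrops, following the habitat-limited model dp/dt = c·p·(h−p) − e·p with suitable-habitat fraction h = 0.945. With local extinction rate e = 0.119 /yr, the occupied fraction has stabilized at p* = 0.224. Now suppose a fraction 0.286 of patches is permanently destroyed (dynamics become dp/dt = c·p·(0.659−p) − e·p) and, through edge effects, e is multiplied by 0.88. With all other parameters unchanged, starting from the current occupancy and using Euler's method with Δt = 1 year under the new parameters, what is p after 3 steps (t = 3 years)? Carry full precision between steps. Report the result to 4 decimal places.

Balance c(h−p*) = e gives c = e/(0.945 − 0.22400) = 0.119/0.72100 = 0.16505.
Starting from p₀ = 0.22400; update p ← p + (dp/dt)·Δt with the new parameters.
  1  |  dp/dt·Δt = -0.007375  |  p_1 = 0.216625
  2  |  dp/dt·Δt = -0.006868  |  p_2 = 0.209757
  3  |  dp/dt·Δt = -0.006413  |  p_3 = 0.203344

0.2033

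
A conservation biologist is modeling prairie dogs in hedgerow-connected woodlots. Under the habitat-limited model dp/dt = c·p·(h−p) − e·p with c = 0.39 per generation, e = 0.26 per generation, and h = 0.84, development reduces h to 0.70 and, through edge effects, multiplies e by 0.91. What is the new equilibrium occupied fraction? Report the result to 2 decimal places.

0.09

Before: p* = h − e/c = 0.84 − 0.26/0.39 = 0.84 − 0.6667 = 0.1733.
After: c = 0.39, e = 0.2366, h = 0.70; p* = 0.70 − 0.2366/0.39 = 0.0933.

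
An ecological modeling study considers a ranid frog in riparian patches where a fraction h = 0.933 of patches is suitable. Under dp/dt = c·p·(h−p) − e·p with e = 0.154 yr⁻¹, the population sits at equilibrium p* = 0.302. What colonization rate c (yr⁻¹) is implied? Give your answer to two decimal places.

0.24

At equilibrium c(h−p*) = e, so c = e/(h−p*).
c = 0.154/(0.933 − 0.302) = 0.154/0.6310 = 0.2441.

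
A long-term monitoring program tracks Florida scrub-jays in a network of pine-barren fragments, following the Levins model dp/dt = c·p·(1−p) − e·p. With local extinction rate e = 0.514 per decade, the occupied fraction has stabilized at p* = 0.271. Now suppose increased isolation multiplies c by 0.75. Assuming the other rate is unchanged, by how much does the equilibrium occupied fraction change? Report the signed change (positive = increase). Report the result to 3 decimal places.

Balance c(1−p*) = e gives c = e/(1 − 0.27100) = 0.514/0.72900 = 0.70508.
New p* = 1 − e/c = 1 − 0.51400/0.52881 = 0.02801.
Δp* = 0.02801 − 0.27100 = -0.24299.

-0.243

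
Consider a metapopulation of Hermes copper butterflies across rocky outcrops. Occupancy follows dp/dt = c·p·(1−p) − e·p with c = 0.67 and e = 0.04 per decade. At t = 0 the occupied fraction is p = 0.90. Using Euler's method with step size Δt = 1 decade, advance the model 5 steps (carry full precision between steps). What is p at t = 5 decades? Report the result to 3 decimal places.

0.940

Update rule: p ← p + [c·p·(1−p) − e·p]·Δt with Δt = 1.
  1  |  dp/dt·Δt = +0.024300  |  p_1 = 0.924300
  2  |  dp/dt·Δt = +0.009908  |  p_2 = 0.934208
  3  |  dp/dt·Δt = +0.003812  |  p_3 = 0.938020
  4  |  dp/dt·Δt = +0.001432  |  p_4 = 0.939452
  5  |  dp/dt·Δt = +0.000533  |  p_5 = 0.939985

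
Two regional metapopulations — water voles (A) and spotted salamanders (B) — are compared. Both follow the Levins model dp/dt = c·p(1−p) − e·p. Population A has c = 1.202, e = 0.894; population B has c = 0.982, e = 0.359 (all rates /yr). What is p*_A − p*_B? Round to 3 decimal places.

A: p*_A = 1 − 0.894/1.202 = 0.2562.
B: p*_B = 1 − 0.359/0.982 = 0.6344.
p*_A − p*_B = 0.2562 − 0.6344 = -0.3782.

-0.378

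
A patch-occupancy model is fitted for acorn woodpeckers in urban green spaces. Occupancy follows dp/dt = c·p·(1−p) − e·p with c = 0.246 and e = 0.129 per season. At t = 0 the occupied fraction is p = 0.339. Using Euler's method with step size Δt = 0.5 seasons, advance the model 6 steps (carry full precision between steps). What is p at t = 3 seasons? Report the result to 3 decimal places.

0.371

Update rule: p ← p + [c·p·(1−p) − e·p]·Δt with Δt = 0.5.
p: 0.33900 → 0.34470  (Δp = +0.00570)
p: 0.34470 → 0.35025  (Δp = +0.00555)
p: 0.35025 → 0.35565  (Δp = +0.00540)
p: 0.35565 → 0.36090  (Δp = +0.00525)
p: 0.36090 → 0.36599  (Δp = +0.00509)
p: 0.36599 → 0.37092  (Δp = +0.00493)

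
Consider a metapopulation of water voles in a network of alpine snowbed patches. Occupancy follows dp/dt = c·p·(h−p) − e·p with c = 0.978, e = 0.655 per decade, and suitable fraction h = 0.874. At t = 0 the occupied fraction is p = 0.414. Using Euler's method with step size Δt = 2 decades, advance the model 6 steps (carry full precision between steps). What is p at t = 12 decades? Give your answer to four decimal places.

0.2066

Update rule: p ← p + [c·p·(h−p) − e·p]·Δt with Δt = 2.
  1  |  dp/dt·Δt = -0.169839  |  p_1 = 0.244161
  2  |  dp/dt·Δt = -0.019053  |  p_2 = 0.225108
  3  |  dp/dt·Δt = -0.009177  |  p_3 = 0.215931
  4  |  dp/dt·Δt = -0.004927  |  p_4 = 0.211004
  5  |  dp/dt·Δt = -0.002781  |  p_5 = 0.208223
  6  |  dp/dt·Δt = -0.001612  |  p_6 = 0.206611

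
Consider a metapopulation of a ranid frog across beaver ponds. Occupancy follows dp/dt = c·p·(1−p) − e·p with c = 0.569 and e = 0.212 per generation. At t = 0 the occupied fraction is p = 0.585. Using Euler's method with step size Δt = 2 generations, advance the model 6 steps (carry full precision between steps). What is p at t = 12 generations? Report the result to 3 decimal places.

Update rule: p ← p + [c·p·(1−p) − e·p]·Δt with Δt = 2.
t = 2: p = 0.58500 + (+0.02824) = 0.61324
t = 4: p = 0.61324 + (+0.00989) = 0.62313
t = 6: p = 0.62313 + (+0.00304) = 0.62617
t = 8: p = 0.62617 + (+0.00089) = 0.62706
t = 10: p = 0.62706 + (+0.00026) = 0.62731
t = 12: p = 0.62731 + (+0.00007) = 0.62739

0.627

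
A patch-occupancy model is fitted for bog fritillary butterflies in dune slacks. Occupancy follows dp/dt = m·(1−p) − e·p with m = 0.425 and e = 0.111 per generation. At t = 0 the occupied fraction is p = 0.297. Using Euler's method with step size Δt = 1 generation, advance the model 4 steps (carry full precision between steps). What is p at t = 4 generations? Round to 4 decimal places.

0.7699

Update rule: p ← p + [m·(1−p) − e·p]·Δt with Δt = 1.
step 1: Δp = +0.26581, p = 0.56281
step 2: Δp = +0.12333, p = 0.68614
step 3: Δp = +0.05723, p = 0.74337
step 4: Δp = +0.02655, p = 0.76992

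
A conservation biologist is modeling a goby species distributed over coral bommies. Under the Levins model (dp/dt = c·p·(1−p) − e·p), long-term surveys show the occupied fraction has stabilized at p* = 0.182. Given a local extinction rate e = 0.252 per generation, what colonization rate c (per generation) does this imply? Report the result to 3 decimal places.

0.308

At equilibrium c(1−p*) = e, so c = e/(1−p*).
c = 0.252/(1 − 0.182) = 0.252/0.8180 = 0.3081.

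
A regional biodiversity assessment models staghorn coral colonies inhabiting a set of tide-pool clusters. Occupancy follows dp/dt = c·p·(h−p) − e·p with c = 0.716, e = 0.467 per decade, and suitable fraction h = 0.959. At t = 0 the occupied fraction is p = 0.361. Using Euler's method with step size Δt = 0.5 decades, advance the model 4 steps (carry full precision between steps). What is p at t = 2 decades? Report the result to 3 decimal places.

Update rule: p ← p + [c·p·(h−p) − e·p]·Δt with Δt = 0.5.
step 1: Δp = -0.00701, p = 0.35399
step 2: Δp = -0.00598, p = 0.34801
step 3: Δp = -0.00514, p = 0.34287
step 4: Δp = -0.00443, p = 0.33844

0.338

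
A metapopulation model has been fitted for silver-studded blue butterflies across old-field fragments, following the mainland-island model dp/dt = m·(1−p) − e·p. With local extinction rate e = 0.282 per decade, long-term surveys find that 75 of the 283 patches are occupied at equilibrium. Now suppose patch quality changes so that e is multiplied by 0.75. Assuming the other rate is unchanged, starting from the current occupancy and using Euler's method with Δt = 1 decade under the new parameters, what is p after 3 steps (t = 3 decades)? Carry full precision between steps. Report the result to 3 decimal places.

0.305

Observed p* = 75/283 = 0.26502.
Balance m(1−p*) = e·p* gives m = e·p*/(1−p*) = 0.282×0.26502/0.73498 = 0.10168.
Starting from p₀ = 0.26502; update p ← p + (dp/dt)·Δt with the new parameters.
step 1: Δp = +0.01868, p = 0.28370
step 2: Δp = +0.01283, p = 0.29653
step 3: Δp = +0.00881, p = 0.30535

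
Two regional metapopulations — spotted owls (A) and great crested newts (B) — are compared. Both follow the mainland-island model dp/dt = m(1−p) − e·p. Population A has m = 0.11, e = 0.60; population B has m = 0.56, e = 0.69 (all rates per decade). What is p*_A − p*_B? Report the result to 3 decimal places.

A: p*_A = m/(m+e) = 0.11/0.7100 = 0.1549.
B: p*_B = 0.56/1.2500 = 0.4480.
p*_A − p*_B = 0.1549 − 0.4480 = -0.2931.

-0.293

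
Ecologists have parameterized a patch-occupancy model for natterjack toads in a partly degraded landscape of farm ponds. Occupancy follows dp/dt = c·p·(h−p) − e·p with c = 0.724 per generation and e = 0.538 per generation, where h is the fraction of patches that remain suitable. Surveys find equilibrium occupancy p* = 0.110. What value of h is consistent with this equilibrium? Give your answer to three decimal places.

0.853

At equilibrium c(h−p*) = e, so h = p* + e/c.
h = 0.110 + 0.538/0.724 = 0.110 + 0.7431 = 0.8531.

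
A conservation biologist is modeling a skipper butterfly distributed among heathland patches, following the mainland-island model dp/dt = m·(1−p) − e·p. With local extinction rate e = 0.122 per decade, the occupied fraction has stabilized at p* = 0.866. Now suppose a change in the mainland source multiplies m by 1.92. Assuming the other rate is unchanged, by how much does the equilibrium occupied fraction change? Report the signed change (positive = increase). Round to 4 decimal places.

Balance m(1−p*) = e·p* gives m = e·p*/(1−p*) = 0.122×0.86600/0.13400 = 0.78845.
New p* = m/(m+e) = 1.51382/(1.51382+0.12200) = 0.92542.
Δp* = 0.92542 − 0.86600 = +0.05942.

0.0594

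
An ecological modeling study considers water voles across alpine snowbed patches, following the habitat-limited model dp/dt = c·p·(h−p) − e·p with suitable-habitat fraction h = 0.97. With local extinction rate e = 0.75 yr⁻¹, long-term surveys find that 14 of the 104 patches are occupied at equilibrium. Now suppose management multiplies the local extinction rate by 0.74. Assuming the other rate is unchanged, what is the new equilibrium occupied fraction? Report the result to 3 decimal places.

0.352

Observed p* = 14/104 = 0.13462.
Balance c(h−p*) = e gives c = e/(0.97 − 0.13462) = 0.75/0.83538 = 0.89780.
New p* = 0.97 − e/c = 0.97 − 0.55500/0.89780 = 0.35182.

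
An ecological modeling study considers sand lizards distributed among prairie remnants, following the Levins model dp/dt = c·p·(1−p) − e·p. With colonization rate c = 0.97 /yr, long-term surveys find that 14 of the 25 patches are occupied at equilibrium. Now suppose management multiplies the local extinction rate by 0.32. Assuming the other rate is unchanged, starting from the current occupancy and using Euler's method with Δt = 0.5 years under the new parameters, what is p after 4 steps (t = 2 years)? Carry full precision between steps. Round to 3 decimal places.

0.797

Observed p* = 14/25 = 0.56000.
Balance c(1−p*) = e gives e = 0.97×(1 − 0.56000) = 0.42680.
Starting from p₀ = 0.56000; update p ← p + (dp/dt)·Δt with the new parameters.
p: 0.56000 → 0.64126  (Δp = +0.08126)
p: 0.64126 → 0.70904  (Δp = +0.06778)
p: 0.70904 → 0.76068  (Δp = +0.05164)
p: 0.76068 → 0.79703  (Δp = +0.03635)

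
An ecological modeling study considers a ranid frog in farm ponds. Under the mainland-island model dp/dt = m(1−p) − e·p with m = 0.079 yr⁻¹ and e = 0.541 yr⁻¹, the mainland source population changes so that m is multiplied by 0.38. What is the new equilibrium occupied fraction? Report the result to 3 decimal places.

0.053

Before: p* = 0.079/(0.079+0.541) = 0.1274.
After: m = 0.03002, e = 0.541; p* = 0.03002/0.5710 = 0.0526.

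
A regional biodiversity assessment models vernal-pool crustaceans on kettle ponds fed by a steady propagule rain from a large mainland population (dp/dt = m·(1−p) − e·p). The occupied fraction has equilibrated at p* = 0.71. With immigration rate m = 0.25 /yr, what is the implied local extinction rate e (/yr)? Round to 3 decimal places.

At equilibrium m(1−p*) = e·p*, so e = m(1−p*)/p*.
e = 0.25 × 0.2900 / 0.71 = 0.1021.

0.102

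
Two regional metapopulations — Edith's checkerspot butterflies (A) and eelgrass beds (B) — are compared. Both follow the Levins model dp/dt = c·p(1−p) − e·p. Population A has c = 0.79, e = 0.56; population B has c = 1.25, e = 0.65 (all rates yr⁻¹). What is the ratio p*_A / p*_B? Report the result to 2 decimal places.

A: p*_A = 1 − 0.56/0.79 = 0.2911.
B: p*_B = 1 − 0.65/1.25 = 0.4800.
p*_A / p*_B = 0.2911/0.4800 = 0.6065.

0.61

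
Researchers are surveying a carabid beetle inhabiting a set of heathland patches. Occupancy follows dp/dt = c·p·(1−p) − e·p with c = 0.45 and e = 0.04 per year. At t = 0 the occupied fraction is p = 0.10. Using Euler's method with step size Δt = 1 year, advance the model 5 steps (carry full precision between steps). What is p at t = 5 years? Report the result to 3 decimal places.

Update rule: p ← p + [c·p·(1−p) − e·p]·Δt with Δt = 1.
step 1: Δp = +0.03650, p = 0.13650
step 2: Δp = +0.04758, p = 0.18408
step 3: Δp = +0.06022, p = 0.24430
step 4: Δp = +0.07331, p = 0.31761
step 5: Δp = +0.08483, p = 0.40244

0.402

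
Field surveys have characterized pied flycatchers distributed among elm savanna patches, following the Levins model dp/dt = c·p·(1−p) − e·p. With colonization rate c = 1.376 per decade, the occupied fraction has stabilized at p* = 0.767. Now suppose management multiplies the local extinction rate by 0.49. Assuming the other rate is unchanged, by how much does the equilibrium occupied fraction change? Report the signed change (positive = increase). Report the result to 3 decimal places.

0.119

Balance c(1−p*) = e gives e = 1.376×(1 − 0.76700) = 0.32061.
New p* = 1 − e/c = 1 − 0.15710/1.37600 = 0.88583.
Δp* = 0.88583 − 0.76700 = +0.11883.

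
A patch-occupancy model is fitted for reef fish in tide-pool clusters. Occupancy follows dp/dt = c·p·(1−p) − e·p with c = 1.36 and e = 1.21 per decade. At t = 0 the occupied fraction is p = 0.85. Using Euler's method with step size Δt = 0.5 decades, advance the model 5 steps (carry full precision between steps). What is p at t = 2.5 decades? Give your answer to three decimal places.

Update rule: p ← p + [c·p·(1−p) − e·p]·Δt with Δt = 0.5.
step 1: Δp = -0.42755, p = 0.42245
step 2: Δp = -0.08967, p = 0.33278
step 3: Δp = -0.05035, p = 0.28243
step 4: Δp = -0.03306, p = 0.24937
step 5: Δp = -0.02358, p = 0.22579

0.226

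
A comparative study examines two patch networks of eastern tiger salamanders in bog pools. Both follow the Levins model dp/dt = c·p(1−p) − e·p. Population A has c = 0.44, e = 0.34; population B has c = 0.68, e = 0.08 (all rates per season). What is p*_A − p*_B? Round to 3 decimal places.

-0.655

A: p*_A = 1 − 0.34/0.44 = 0.2273.
B: p*_B = 1 − 0.08/0.68 = 0.8824.
p*_A − p*_B = 0.2273 − 0.8824 = -0.6551.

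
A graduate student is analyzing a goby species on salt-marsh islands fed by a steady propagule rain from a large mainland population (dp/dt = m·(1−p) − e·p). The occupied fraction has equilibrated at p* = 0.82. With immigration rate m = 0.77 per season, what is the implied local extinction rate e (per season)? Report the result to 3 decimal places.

At equilibrium m(1−p*) = e·p*, so e = m(1−p*)/p*.
e = 0.77 × 0.1800 / 0.82 = 0.1690.

0.169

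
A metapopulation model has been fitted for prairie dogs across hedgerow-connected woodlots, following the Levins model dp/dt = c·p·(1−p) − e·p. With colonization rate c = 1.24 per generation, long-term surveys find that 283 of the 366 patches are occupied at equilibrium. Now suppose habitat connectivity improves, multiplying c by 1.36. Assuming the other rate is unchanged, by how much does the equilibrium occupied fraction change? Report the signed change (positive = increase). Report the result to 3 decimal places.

Observed p* = 283/366 = 0.77322.
Balance c(1−p*) = e gives e = 1.24×(1 − 0.77322) = 0.28121.
New p* = 1 − e/c = 1 − 0.28121/1.68640 = 0.83325.
Δp* = 0.83325 − 0.77322 = +0.06003.

0.060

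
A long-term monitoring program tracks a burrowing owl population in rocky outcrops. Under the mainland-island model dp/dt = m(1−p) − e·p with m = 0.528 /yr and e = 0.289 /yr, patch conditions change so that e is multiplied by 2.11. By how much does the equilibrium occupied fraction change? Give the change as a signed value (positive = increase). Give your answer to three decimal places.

Before: p* = 0.528/(0.528+0.289) = 0.6463.
After: m = 0.528, e = 0.60979; p* = 0.528/1.1378 = 0.4641.
Δp* = 0.4641 − 0.6463 = -0.1822.

-0.182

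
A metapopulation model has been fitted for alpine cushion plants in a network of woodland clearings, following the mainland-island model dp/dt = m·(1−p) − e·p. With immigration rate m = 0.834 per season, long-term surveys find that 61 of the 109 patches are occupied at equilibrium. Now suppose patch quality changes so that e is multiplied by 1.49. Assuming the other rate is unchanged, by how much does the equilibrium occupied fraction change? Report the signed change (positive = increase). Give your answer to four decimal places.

-0.0993

Observed p* = 61/109 = 0.55963.
Balance m(1−p*) = e·p* gives e = m(1−p*)/p* = 0.834×0.44037/0.55963 = 0.65627.
New p* = m/(m+e) = 0.83400/(0.83400+0.97784) = 0.46031.
Δp* = 0.46031 − 0.55963 = -0.09932.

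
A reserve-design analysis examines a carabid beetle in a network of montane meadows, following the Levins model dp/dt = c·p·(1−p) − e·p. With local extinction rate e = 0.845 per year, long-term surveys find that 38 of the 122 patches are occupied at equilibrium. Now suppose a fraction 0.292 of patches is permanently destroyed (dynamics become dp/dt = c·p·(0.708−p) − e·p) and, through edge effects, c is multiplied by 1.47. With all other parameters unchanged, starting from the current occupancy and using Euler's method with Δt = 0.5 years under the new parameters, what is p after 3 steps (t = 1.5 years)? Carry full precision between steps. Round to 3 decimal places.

Observed p* = 38/122 = 0.31148.
Balance c(1−p*) = e gives c = e/(1 − 0.31148) = 0.845/0.68852 = 1.22726.
Starting from p₀ = 0.31148; update p ← p + (dp/dt)·Δt with the new parameters.
  1  |  dp/dt·Δt = -0.020190  |  p_1 = 0.291286
  2  |  dp/dt·Δt = -0.013576  |  p_2 = 0.277709
  3  |  dp/dt·Δt = -0.009543  |  p_3 = 0.268167

0.268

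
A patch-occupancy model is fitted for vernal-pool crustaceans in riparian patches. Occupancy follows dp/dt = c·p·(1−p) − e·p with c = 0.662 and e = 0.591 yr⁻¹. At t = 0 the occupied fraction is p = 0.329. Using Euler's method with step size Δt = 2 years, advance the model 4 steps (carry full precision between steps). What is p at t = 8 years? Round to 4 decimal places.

Update rule: p ← p + [c·p·(1−p) − e·p]·Δt with Δt = 2.
  1  |  dp/dt·Δt = -0.096593  |  p_1 = 0.232407
  2  |  dp/dt·Δt = -0.038511  |  p_2 = 0.193896
  3  |  dp/dt·Δt = -0.022243  |  p_3 = 0.171652
  4  |  dp/dt·Δt = -0.014636  |  p_4 = 0.157016

0.1570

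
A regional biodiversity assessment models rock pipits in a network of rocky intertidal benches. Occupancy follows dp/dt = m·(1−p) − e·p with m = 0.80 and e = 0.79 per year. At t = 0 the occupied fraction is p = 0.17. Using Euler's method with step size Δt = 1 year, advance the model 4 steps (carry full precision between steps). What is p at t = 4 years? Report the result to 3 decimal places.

0.463

Update rule: p ← p + [m·(1−p) − e·p]·Δt with Δt = 1.
t = 1: p = 0.17000 + (+0.52970) = 0.69970
t = 2: p = 0.69970 + (-0.31252) = 0.38718
t = 3: p = 0.38718 + (+0.18439) = 0.57157
t = 4: p = 0.57157 + (-0.10879) = 0.46278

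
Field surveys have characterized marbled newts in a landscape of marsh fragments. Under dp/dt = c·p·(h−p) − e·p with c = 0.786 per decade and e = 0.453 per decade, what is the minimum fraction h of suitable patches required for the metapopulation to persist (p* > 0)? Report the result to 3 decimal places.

p* = h − e/c is positive only when h > e/c.
h_min = e/c = 0.453/0.786 = 0.5763.

0.576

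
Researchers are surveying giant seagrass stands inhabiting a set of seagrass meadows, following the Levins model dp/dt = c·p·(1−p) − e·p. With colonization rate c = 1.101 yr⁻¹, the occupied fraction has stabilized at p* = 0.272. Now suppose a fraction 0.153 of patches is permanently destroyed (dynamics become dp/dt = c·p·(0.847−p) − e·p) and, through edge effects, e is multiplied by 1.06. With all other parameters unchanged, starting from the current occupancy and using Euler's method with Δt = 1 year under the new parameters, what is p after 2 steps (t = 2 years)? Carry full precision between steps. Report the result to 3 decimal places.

Balance c(1−p*) = e gives e = 1.101×(1 − 0.27200) = 0.80153.
Starting from p₀ = 0.27200; update p ← p + (dp/dt)·Δt with the new parameters.
p: 0.27200 → 0.21310  (Δp = -0.05890)
p: 0.21310 → 0.18077  (Δp = -0.03233)

0.181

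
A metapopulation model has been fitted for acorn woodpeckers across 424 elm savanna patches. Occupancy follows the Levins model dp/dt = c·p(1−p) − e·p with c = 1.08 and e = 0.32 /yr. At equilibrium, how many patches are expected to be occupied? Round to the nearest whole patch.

298

p* = 1 − e/c = 1 − 0.32/1.08 = 0.7037.
Expected occupied patches = N × p* = 424 × 0.7037 = 298.37 ≈ 298.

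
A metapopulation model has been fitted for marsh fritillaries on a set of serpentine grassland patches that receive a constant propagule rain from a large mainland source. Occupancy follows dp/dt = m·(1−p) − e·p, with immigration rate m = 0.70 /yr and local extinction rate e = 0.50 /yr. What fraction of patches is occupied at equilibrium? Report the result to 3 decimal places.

At equilibrium the propagule rain into empty patches balances local extinction: m(1−p*) = e·p*.
p* = m/(m+e) = 0.70/(0.70+0.50) = 0.70/1.2000 = 0.5833.

0.583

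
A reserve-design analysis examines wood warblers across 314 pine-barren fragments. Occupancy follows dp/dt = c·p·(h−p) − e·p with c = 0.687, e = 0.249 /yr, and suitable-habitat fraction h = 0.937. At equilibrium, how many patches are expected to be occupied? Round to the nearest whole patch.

p* = h − e/c = 0.937 − 0.3624 = 0.5746.
Expected occupied patches = N × p* = 314 × 0.5746 = 180.41 ≈ 180.

180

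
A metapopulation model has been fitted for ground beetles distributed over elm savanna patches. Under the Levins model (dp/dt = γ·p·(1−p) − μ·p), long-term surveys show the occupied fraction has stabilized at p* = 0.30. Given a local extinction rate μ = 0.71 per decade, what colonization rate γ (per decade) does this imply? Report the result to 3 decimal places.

1.014

At equilibrium γ(1−p*) = μ, so γ = μ/(1−p*).
γ = 0.71/(1 − 0.30) = 0.71/0.7000 = 1.0143.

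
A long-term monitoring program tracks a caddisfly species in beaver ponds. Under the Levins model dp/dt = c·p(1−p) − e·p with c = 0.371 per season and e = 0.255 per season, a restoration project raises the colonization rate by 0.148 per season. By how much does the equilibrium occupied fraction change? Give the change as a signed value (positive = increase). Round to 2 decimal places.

Before: p* = 1 − 0.255/0.371 = 0.3127.
After the change, c = 0.519, e = 0.255, so p* = 1 − 0.255/0.519 = 0.5087.
Δp* = 0.5087 − 0.3127 = +0.1960.

0.20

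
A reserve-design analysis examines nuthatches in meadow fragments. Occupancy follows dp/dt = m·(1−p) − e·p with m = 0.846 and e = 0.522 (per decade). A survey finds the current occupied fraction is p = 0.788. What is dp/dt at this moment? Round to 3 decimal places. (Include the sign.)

Colonization term: m·(1−p) = 0.846×0.2120 = 0.17935.
Extinction term: e·p = 0.41134.
dp/dt = 0.17935 − 0.41134 = -0.23198.

-0.232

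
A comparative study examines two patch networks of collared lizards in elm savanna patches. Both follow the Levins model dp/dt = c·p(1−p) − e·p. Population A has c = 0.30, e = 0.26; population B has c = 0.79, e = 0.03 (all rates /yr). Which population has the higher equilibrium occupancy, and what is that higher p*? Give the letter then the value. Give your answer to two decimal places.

A: p*_A = 1 − 0.26/0.30 = 0.1333.
B: p*_B = 1 − 0.03/0.79 = 0.9620.
B is higher at 0.9620.

B, 0.96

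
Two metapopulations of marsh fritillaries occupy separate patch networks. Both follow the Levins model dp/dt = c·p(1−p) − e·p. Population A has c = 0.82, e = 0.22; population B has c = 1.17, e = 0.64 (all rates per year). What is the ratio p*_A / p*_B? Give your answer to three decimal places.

1.615

A: p*_A = 1 − 0.22/0.82 = 0.7317.
B: p*_B = 1 − 0.64/1.17 = 0.4530.
p*_A / p*_B = 0.7317/0.4530 = 1.6153.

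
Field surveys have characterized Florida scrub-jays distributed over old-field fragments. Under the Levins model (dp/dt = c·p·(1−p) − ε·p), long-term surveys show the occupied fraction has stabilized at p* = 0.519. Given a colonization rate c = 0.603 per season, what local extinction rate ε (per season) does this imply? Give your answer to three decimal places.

At equilibrium c(1−p*) = ε.
ε = 0.603 × (1 − 0.519) = 0.603 × 0.4810 = 0.2900.

0.290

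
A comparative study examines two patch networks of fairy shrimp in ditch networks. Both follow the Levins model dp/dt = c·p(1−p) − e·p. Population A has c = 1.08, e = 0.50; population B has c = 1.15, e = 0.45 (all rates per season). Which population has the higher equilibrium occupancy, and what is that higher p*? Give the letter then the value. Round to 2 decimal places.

A: p*_A = 1 − 0.50/1.08 = 0.5370.
B: p*_B = 1 − 0.45/1.15 = 0.6087.
B is higher at 0.6087.

B, 0.61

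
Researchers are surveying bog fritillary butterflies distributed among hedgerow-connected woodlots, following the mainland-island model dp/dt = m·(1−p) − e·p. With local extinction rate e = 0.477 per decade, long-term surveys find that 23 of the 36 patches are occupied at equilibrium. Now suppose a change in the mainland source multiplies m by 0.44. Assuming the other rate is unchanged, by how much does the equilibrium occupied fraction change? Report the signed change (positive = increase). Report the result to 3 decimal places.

Observed p* = 23/36 = 0.63889.
Balance m(1−p*) = e·p* gives m = e·p*/(1−p*) = 0.477×0.63889/0.36111 = 0.84393.
New p* = m/(m+e) = 0.37133/(0.37133+0.47700) = 0.43772.
Δp* = 0.43772 − 0.63889 = -0.20117.

-0.201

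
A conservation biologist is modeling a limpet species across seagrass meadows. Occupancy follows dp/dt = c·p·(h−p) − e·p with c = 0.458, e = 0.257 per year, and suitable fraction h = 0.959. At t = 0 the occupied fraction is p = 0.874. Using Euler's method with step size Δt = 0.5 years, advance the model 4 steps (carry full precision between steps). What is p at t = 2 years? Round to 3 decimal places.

0.620

Update rule: p ← p + [c·p·(h−p) − e·p]·Δt with Δt = 0.5.
  1  |  dp/dt·Δt = -0.095297  |  p_1 = 0.778703
  2  |  dp/dt·Δt = -0.067912  |  p_2 = 0.710791
  3  |  dp/dt·Δt = -0.050935  |  p_3 = 0.659856
  4  |  dp/dt·Δt = -0.039589  |  p_4 = 0.620267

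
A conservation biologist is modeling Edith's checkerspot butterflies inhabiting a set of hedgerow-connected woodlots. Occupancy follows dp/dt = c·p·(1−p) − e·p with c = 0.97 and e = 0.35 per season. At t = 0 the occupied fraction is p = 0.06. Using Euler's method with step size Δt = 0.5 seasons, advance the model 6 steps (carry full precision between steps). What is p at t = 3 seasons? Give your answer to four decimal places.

0.2322

Update rule: p ← p + [c·p·(1−p) − e·p]·Δt with Δt = 0.5.
p: 0.06000 → 0.07685  (Δp = +0.01685)
p: 0.07685 → 0.09781  (Δp = +0.02096)
p: 0.09781 → 0.12350  (Δp = +0.02568)
p: 0.12350 → 0.15438  (Δp = +0.03089)
p: 0.15438 → 0.19068  (Δp = +0.03630)
p: 0.19068 → 0.23216  (Δp = +0.04148)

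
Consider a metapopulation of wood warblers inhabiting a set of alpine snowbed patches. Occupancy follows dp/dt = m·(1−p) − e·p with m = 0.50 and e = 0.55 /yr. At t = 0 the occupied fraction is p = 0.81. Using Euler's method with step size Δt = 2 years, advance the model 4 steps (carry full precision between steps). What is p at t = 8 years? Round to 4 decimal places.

0.9649

Update rule: p ← p + [m·(1−p) − e·p]·Δt with Δt = 2.
  1  |  dp/dt·Δt = -0.701000  |  p_1 = 0.109000
  2  |  dp/dt·Δt = +0.771100  |  p_2 = 0.880100
  3  |  dp/dt·Δt = -0.848210  |  p_3 = 0.031890
  4  |  dp/dt·Δt = +0.933031  |  p_4 = 0.964921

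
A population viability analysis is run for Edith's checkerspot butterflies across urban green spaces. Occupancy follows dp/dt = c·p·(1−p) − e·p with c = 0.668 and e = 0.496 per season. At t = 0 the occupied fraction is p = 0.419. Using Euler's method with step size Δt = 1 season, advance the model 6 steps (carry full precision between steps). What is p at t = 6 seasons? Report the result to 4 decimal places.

0.2909

Update rule: p ← p + [c·p·(1−p) − e·p]·Δt with Δt = 1.
  1  |  dp/dt·Δt = -0.045207  |  p_1 = 0.373793
  2  |  dp/dt·Δt = -0.029041  |  p_2 = 0.344752
  3  |  dp/dt·Δt = -0.020097  |  p_3 = 0.324655
  4  |  dp/dt·Δt = -0.014567  |  p_4 = 0.310088
  5  |  dp/dt·Δt = -0.010896  |  p_5 = 0.299192
  6  |  dp/dt·Δt = -0.008335  |  p_6 = 0.290856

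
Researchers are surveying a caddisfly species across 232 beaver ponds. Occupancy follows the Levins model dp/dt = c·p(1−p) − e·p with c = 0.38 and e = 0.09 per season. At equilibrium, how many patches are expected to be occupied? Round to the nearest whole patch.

p* = 1 − e/c = 1 − 0.09/0.38 = 0.7632.
Expected occupied patches = N × p* = 232 × 0.7632 = 177.05 ≈ 177.

177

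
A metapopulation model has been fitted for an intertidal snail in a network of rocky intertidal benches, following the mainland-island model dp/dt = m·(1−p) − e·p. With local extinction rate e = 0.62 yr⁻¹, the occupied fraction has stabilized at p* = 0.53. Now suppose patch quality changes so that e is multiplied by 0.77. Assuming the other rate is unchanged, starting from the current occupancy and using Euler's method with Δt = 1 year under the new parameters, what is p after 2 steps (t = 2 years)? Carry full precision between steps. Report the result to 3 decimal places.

0.592

Balance m(1−p*) = e·p* gives m = e·p*/(1−p*) = 0.62×0.53000/0.47000 = 0.69915.
Starting from p₀ = 0.53000; update p ← p + (dp/dt)·Δt with the new parameters.
t = 1: p = 0.53000 + (+0.07558) = 0.60558
t = 2: p = 0.60558 + (-0.01334) = 0.59223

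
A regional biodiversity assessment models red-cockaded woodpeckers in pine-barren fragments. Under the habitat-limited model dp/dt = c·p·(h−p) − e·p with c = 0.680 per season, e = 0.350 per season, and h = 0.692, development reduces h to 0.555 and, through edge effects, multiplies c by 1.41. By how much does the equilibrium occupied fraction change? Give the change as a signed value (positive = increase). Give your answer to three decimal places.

Before: p* = h − e/c = 0.692 − 0.350/0.680 = 0.692 − 0.5147 = 0.1773.
After: c = 0.9588, e = 0.35, h = 0.555; p* = 0.555 − 0.35/0.9588 = 0.1900.
Δp* = 0.1900 − 0.1773 = +0.0127.

0.013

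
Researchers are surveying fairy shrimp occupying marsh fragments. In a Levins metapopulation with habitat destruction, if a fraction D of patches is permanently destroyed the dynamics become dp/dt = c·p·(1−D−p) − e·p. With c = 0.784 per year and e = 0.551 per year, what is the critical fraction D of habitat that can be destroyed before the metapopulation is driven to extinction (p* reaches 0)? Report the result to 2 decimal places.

The nontrivial equilibrium is p* = (1−D) − e/c; extinction occurs when this hits zero.
So D_crit = 1 − e/c = 1 − 0.551/0.784 = 1 − 0.7028 = 0.2972.
This equals the undisturbed p*, a classic result of Lande's extension.

0.30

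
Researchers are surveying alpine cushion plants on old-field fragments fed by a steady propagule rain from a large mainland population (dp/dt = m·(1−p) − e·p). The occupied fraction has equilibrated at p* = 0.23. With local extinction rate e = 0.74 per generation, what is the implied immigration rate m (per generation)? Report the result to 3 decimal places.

0.221

At equilibrium m(1−p*) = e·p*, so m = e·p*/(1−p*).
m = 0.74 × 0.23 / 0.7700 = 0.1702/0.7700 = 0.2210.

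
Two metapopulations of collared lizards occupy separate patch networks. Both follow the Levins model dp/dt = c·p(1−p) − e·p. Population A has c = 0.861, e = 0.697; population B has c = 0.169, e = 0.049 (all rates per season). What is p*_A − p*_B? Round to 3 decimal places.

A: p*_A = 1 − 0.697/0.861 = 0.1905.
B: p*_B = 1 − 0.049/0.169 = 0.7101.
p*_A − p*_B = 0.1905 − 0.7101 = -0.5196.

-0.520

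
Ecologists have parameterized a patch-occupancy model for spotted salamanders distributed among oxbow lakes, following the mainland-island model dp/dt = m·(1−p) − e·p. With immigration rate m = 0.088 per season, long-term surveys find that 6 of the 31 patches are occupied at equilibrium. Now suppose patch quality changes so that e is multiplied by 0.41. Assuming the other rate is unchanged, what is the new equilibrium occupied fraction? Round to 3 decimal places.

0.369

Observed p* = 6/31 = 0.19355.
Balance m(1−p*) = e·p* gives e = m(1−p*)/p* = 0.088×0.80645/0.19355 = 0.36666.
New p* = m/(m+e) = 0.08800/(0.08800+0.15033) = 0.36924.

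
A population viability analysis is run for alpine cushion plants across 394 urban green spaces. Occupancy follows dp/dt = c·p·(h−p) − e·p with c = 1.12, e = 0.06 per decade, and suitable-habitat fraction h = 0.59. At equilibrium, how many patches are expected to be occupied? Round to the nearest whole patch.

211

p* = h − e/c = 0.59 − 0.0536 = 0.5364.
Expected occupied patches = N × p* = 394 × 0.5364 = 211.35 ≈ 211.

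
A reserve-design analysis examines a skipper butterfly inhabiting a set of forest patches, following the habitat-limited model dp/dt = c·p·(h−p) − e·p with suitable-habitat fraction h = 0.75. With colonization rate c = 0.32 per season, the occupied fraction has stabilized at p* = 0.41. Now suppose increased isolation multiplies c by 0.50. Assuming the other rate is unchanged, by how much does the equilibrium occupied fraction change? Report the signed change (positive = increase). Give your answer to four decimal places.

-0.3400

Balance c(h−p*) = e gives e = 0.32×(0.75 − 0.41000) = 0.10880.
New p* = 0.75 − e/c = 0.75 − 0.10880/0.16000 = 0.07000.
Δp* = 0.07000 − 0.41000 = -0.34000.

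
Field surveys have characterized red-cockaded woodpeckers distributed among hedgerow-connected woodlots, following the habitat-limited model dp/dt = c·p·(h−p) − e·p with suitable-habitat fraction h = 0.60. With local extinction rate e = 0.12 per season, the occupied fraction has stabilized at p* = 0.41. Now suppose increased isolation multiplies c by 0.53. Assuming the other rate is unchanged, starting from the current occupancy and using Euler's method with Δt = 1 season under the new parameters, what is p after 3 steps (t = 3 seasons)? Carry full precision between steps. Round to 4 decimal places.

0.3525

Balance c(h−p*) = e gives c = e/(0.6 − 0.41000) = 0.12/0.19000 = 0.63158.
Starting from p₀ = 0.41000; update p ← p + (dp/dt)·Δt with the new parameters.
  1  |  dp/dt·Δt = -0.023124  |  p_1 = 0.386876
  2  |  dp/dt·Δt = -0.018825  |  p_2 = 0.368051
  3  |  dp/dt·Δt = -0.015590  |  p_3 = 0.352461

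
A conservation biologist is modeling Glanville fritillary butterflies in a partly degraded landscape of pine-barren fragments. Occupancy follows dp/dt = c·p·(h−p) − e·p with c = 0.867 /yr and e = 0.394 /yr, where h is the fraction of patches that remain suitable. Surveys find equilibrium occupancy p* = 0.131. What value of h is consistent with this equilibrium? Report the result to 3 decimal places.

0.585

At equilibrium c(h−p*) = e, so h = p* + e/c.
h = 0.131 + 0.394/0.867 = 0.131 + 0.4544 = 0.5854.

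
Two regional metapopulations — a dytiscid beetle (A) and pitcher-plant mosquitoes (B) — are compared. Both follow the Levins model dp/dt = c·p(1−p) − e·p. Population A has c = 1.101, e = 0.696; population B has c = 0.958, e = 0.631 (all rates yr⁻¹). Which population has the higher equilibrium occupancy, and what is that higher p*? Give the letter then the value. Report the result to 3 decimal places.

A: p*_A = 1 − 0.696/1.101 = 0.3678.
B: p*_B = 1 − 0.631/0.958 = 0.3413.
A is higher at 0.3678.

A, 0.368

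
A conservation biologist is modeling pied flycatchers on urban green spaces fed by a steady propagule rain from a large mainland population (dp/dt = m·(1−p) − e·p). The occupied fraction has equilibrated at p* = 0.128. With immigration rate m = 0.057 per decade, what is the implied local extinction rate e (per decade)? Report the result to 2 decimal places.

At equilibrium m(1−p*) = e·p*, so e = m(1−p*)/p*.
e = 0.057 × 0.8720 / 0.128 = 0.3883.

0.39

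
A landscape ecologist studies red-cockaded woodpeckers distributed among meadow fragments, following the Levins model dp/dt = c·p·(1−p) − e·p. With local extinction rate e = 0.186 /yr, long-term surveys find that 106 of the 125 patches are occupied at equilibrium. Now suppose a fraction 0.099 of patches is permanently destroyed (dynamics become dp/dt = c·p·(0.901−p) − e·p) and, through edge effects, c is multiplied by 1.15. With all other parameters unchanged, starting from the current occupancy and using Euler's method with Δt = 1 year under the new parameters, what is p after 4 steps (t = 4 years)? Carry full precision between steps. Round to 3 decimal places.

Observed p* = 106/125 = 0.84800.
Balance c(1−p*) = e gives c = e/(1 − 0.84800) = 0.186/0.15200 = 1.22368.
Starting from p₀ = 0.84800; update p ← p + (dp/dt)·Δt with the new parameters.
p: 0.84800 → 0.75352  (Δp = -0.09448)
p: 0.75352 → 0.76975  (Δp = +0.01623)
p: 0.76975 → 0.76875  (Δp = -0.00100)
p: 0.76875 → 0.76883  (Δp = +0.00008)

0.769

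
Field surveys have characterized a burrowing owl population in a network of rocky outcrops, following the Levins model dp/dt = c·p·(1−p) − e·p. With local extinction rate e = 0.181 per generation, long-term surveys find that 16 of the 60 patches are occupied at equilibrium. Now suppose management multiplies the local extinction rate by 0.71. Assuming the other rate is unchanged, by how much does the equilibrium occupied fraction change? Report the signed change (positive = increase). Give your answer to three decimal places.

0.213

Observed p* = 16/60 = 0.26667.
Balance c(1−p*) = e gives c = e/(1 − 0.26667) = 0.181/0.73333 = 0.24682.
New p* = 1 − e/c = 1 − 0.12851/0.24682 = 0.47934.
Δp* = 0.47934 − 0.26667 = +0.21267.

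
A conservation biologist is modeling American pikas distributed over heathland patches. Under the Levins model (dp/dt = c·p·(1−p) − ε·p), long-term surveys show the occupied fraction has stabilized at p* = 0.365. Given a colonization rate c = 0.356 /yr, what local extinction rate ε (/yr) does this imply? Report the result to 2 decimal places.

At equilibrium c(1−p*) = ε.
ε = 0.356 × (1 − 0.365) = 0.356 × 0.6350 = 0.2261.

0.23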